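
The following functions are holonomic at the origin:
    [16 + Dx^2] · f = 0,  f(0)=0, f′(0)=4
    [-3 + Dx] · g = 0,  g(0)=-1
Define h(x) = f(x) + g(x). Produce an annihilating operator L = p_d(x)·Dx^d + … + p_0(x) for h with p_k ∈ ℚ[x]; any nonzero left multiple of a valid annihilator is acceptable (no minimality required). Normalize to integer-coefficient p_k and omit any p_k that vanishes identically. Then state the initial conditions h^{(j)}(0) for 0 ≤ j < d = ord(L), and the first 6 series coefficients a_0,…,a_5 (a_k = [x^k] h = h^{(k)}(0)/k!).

f: a_k = 0, 4, 0, -32/3, 0, 128/15, …
g: a_k = -1, -3, -9/2, -9/2, -27/8, -81/40, …
h₀=f+g: left-lcm gives L₀, ord ≤ 3.
L = -48 + 16·Dx - 3·Dx^2 + Dx^3  (order 3).
h: a_k = -1, 1, -9/2, -91/6, -27/8, 781/120, …
ICs: h(0) = -1, h′(0) = 1, h′′(0) = -9.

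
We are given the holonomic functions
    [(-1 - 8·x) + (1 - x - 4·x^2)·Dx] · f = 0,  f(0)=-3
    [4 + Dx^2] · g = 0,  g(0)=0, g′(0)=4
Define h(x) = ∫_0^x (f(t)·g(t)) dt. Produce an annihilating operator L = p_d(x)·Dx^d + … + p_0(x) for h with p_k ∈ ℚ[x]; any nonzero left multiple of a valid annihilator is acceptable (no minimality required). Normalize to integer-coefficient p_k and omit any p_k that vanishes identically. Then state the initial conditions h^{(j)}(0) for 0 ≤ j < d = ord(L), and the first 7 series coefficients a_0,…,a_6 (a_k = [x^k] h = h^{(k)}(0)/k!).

L = (4 + 4·x + 16·x^2)·Dx + (2 + 16·x)·Dx^2 + (-1 + x + 4·x^2)·Dx^3  (order 3).
h: a_k = 0, 0, -6, -4, -13, -20, -258/5, …
ICs: h(0) = 0, h′(0) = 0, h′′(0) = -12.

f: a_k = -3, -3, -15, -27, -87, -195, -543, …
g: a_k = 0, 4, 0, -8/3, 0, 8/15, 0, …
h₀=f·g: eliminate ⇒ L₀, order ≤ 1·2.
h=∫₀ˣh₀: take L = L₀·Dx.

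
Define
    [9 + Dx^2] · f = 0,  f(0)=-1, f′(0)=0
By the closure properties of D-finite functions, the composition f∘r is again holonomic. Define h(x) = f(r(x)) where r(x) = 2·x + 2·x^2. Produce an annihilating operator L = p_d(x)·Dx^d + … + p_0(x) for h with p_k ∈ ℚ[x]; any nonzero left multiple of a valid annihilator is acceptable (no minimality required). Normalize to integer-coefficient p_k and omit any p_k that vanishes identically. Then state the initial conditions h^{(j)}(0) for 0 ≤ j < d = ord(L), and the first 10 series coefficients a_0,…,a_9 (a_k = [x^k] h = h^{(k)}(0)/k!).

L = (36 + 216·x + 432·x^2 + 288·x^3) - 2·Dx + (1 + 2·x)·Dx^2  (order 2).
h: a_k = -1, 0, 18, 36, -36, -216, -1296/5, 864/5, 30672/35, 33696/35, …
ICs: h(0) = -1, h′(0) = 0.

f: a_k = -1, 0, 9/2, 0, -27/8, 0, 81/80, 0, -729/4480, 0, …
L₀ from L_f via x↦r, Dx↦r'^{-1}Dx.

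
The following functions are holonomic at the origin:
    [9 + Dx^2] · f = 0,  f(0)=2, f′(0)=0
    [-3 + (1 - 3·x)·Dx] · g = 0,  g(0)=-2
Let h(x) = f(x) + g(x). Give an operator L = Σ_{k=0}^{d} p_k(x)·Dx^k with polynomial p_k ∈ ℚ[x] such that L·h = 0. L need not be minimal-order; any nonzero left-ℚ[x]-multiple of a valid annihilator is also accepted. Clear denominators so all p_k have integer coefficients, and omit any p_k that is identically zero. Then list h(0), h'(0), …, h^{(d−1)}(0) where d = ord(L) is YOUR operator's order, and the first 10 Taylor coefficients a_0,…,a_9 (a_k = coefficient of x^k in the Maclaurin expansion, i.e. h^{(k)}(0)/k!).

L = (-63 + 54·x - 81·x^2) + (9 - 45·x + 81·x^2 - 81·x^3)·Dx + (-7 + 6·x - 9·x^2)·Dx^2 + (1 - 5·x + 9·x^2 - 9·x^3)·Dx^3  (order 3).
h: a_k = 0, -6, -27, -54, -621/4, -486, -58401/40, -4374, -29392551/2240, -39366, …
ICs: h(0) = 0, h′(0) = -6, h′′(0) = -54.

f: a_k = 2, 0, -9, 0, 27/4, 0, -81/40, 0, 729/2240, 0, …
g: a_k = -2, -6, -18, -54, -162, -486, -1458, -4374, -13122, -39366, …
h₀=f+g: left-lcm gives L₀, ord ≤ 3.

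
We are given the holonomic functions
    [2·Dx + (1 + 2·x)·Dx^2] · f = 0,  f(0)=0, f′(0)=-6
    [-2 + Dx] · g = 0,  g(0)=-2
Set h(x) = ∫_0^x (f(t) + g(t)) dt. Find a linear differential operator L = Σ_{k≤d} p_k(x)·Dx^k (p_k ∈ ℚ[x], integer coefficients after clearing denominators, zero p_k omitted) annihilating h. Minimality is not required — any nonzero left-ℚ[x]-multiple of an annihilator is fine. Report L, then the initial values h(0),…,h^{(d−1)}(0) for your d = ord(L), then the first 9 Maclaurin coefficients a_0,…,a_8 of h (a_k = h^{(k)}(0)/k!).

L = (-6 - 4·x)·Dx^2 + (1 - 4·x - 4·x^2)·Dx^3 + (1 + 3·x + 2·x^2)·Dx^4  (order 4).
h: a_k = 0, -2, -5, 2/3, -8/3, 32/15, -148/45, 1432/315, -2162/315, …
ICs: h(0) = 0, h′(0) = -2, h′′(0) = -10, h′′′(0) = 4.

f: a_k = 0, -6, 6, -8, 12, -96/5, 32, -384/7, 96, …
g: a_k = -2, -4, -4, -8/3, -4/3, -8/15, -8/45, -16/315, -4/315, …
L₀ := lclm(L_f,L_g); ord L₀ ≤ 2+1.
∫: right-multiply L₀ by Dx.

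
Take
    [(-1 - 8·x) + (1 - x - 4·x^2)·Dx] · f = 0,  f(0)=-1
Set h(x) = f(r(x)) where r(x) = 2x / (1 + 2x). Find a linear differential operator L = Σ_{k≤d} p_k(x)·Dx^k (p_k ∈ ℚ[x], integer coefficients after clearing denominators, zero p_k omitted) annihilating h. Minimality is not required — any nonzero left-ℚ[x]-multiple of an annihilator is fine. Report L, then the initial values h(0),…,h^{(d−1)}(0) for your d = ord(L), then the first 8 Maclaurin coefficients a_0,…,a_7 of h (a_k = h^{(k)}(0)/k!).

L = (2 + 36·x) + (-1 - 4·x + 12·x^2 + 32·x^3)·Dx  (order 1).
h: a_k = -1, -2, -16, 0, -256, 512, -5120, 18432, …
ICs: h(0) = -1.

f: a_k = -1, -1, -5, -9, -29, -65, -181, -441, …
h₀=f(r): pull back L_f along r ⇒ L₀.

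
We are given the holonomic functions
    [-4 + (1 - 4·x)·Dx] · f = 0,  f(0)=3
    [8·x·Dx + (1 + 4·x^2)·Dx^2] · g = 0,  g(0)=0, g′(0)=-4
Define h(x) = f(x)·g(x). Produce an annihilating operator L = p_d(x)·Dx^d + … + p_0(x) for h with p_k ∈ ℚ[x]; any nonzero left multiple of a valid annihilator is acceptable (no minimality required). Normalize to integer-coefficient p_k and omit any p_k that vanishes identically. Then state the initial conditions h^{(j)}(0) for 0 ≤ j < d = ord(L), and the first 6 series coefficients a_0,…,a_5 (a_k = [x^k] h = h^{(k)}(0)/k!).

L = 32·x + (8 - 8·x + 64·x^2)·Dx + (-1 + 4·x - 4·x^2 + 16·x^3)·Dx^2  (order 2).
h: a_k = 0, -12, -48, -176, -704, -14272/5, …
ICs: h(0) = 0, h′(0) = -12.

f: a_k = 3, 12, 48, 192, 768, 3072, …
g: a_k = 0, -4, 0, 16/3, 0, -64/5, …
h₀=f·g: eliminate ⇒ L₀, order ≤ 1·2.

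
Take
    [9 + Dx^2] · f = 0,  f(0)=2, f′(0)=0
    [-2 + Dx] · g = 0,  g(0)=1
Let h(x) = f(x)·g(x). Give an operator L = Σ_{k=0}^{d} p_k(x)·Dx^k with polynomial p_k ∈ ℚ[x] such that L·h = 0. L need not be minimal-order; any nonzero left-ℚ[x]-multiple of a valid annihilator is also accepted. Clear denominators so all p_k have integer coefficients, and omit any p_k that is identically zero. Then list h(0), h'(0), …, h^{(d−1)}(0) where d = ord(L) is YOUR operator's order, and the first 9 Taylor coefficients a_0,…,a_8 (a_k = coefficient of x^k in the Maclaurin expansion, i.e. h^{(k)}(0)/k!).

L = 13 - 4·Dx + Dx^2  (order 2).
h: a_k = 2, 4, -5, -46/3, -119/12, 61/30, 407/72, 3277/1260, -239/20160, …
ICs: h(0) = 2, h′(0) = 4.

f: a_k = 2, 0, -9, 0, 27/4, 0, -81/40, 0, 729/2240, …
g: a_k = 1, 2, 2, 4/3, 2/3, 4/15, 4/45, 8/315, 2/315, …
h₀=f·g: eliminate ⇒ L₀, order ≤ 2·1.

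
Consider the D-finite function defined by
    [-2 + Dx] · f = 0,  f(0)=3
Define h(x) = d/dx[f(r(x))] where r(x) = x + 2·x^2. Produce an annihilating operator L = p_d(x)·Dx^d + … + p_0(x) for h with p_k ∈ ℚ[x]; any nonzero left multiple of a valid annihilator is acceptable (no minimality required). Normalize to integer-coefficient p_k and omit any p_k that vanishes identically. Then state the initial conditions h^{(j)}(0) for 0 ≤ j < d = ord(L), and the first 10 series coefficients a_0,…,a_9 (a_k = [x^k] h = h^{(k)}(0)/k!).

L = (6 + 16·x + 32·x^2) + (-1 - 4·x)·Dx  (order 1).
h: a_k = 6, 36, 84, 200, 324, 2648/5, 10424/15, 31664/35, 21428/21, 152744/135, …
ICs: h(0) = 6.

f: a_k = 3, 6, 6, 4, 2, 4/5, 4/15, 8/105, 2/105, 4/945, …
L₀ from L_f via x↦r, Dx↦r'^{-1}Dx.
Differentiate: ansatz ord ≤ ord L₀ ⇒ L.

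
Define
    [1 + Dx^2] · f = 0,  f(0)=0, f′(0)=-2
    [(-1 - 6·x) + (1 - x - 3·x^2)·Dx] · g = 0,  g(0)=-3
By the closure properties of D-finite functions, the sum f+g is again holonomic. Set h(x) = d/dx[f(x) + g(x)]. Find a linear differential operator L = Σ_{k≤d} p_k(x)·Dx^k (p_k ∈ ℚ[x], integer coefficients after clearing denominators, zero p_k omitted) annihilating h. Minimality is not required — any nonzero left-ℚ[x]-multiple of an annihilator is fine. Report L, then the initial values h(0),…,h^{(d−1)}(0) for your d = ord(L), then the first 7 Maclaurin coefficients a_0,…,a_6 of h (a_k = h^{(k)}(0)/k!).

L = (464 + 2522·x + 8618·x^2 + 6330·x^3 + 9630·x^4 + 486·x^5 + 486·x^6) + (-43 - 249·x + 114·x^2 + 559·x^3 + 1500·x^4 + 1863·x^5 + 189·x^6 + 162·x^7)·Dx + (464 + 2522·x + 8618·x^2 + 6330·x^3 + 9630·x^4 + 486·x^5 + 486·x^6)·Dx^2 + (-43 - 249·x + 114·x^2 + 559·x^3 + 1500·x^4 + 1863·x^5 + 189·x^6 + 162·x^7)·Dx^3  (order 3).
h: a_k = -5, -24, -62, -228, -7201/12, -1746, -1640519/360, …
ICs: h(0) = -5, h′(0) = -24, h′′(0) = -124.

f: a_k = 0, -2, 0, 1/3, 0, -1/60, 0, …
g: a_k = -3, -3, -12, -21, -57, -120, -291, …
Sum ⇒ L₀ = lclm(L_f,L_g) in ℚ(x)⟨Dx⟩.
h=h₀': d/dx-closure on L₀ ⇒ L.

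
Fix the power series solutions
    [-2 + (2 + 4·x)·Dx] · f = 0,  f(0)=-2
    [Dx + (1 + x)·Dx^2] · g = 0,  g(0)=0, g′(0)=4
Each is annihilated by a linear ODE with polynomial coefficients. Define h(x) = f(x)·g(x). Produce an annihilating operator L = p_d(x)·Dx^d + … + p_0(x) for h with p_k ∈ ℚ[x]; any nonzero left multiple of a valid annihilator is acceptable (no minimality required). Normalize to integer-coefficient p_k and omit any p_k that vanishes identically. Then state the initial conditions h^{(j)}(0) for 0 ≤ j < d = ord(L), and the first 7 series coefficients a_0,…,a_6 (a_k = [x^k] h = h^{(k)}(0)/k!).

f: a_k = -2, -2, 1, -1, 5/4, -7/4, 21/8, …
g: a_k = 0, 4, -2, 4/3, -1, 4/5, -2/3, …
L₀ := L_f ⊗_s L_g (sym. prod.), ord ≤ 2.
L = (2 + x) + (-1 - 2·x)·Dx + (1 + 5·x + 8·x^2 + 4·x^3)·Dx^2  (order 2).
h: a_k = 0, -8, -4, 16/3, -20/3, 131/15, -121/10, …
ICs: h(0) = 0, h′(0) = -8.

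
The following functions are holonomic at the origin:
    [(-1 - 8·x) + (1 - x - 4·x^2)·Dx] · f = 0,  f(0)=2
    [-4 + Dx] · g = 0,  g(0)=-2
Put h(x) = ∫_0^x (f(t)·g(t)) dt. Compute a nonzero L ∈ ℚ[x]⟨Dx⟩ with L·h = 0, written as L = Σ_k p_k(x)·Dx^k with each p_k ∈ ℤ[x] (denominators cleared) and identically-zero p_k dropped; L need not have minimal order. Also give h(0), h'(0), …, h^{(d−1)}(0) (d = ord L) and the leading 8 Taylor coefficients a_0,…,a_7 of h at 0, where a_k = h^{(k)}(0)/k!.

f: a_k = 2, 2, 10, 18, 58, 130, 362, 882, …
g: a_k = -2, -8, -16, -64/3, -64/3, -256/15, -512/45, -2048/315, …
f·g: L₀ = L_f ⊗_s L_g, ord ≤ 1·1.
h=∫₀ˣh₀: take L = L₀·Dx.
L = (5 + 4·x - 16·x^2)·Dx + (-1 + x + 4·x^2)·Dx^2  (order 2).
h: a_k = 0, -4, -10, -68/3, -143/3, -1516/15, -9766/45, -30116/63, …
ICs: h(0) = 0, h′(0) = -4.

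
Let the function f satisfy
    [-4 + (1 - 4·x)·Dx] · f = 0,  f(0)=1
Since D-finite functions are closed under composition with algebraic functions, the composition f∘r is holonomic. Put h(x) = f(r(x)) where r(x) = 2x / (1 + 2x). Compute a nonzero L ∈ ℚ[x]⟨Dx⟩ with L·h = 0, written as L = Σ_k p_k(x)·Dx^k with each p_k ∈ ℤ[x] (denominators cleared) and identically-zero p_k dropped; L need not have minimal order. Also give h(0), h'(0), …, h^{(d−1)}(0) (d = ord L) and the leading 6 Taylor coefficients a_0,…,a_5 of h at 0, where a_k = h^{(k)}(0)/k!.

L = 8 + (-1 + 4·x + 12·x^2)·Dx  (order 1).
h: a_k = 1, 8, 48, 288, 1728, 10368, …
ICs: h(0) = 1.

f: a_k = 1, 4, 16, 64, 256, 1024, …
f∘r: x↦r, Dx↦Dx/r' in L_f ⇒ L₀.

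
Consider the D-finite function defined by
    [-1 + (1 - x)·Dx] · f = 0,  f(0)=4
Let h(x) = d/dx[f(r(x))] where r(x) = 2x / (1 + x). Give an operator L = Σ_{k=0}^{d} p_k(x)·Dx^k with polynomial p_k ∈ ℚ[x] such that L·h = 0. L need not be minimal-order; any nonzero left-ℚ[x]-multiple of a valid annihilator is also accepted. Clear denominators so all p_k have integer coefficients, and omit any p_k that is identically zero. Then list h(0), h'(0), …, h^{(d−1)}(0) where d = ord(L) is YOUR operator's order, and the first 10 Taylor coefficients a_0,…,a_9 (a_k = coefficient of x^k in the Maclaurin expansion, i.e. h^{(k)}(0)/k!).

L = 2 + (-1 + x)·Dx  (order 1).
h: a_k = 8, 16, 24, 32, 40, 48, 56, 64, 72, 80, …
ICs: h(0) = 8.

f: a_k = 4, 4, 4, 4, 4, 4, 4, 4, 4, 4, …
L₀ from L_f via x↦r, Dx↦r'^{-1}Dx.
Derive L from L₀ (diff closure).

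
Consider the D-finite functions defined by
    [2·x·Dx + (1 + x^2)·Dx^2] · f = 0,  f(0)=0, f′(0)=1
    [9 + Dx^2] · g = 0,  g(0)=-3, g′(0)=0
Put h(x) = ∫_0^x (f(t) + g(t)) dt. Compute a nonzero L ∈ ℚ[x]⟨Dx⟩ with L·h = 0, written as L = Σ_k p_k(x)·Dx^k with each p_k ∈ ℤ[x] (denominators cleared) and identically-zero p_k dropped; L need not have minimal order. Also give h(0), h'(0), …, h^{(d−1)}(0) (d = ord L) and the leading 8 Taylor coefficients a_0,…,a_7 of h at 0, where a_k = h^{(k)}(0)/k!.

L = (-54·x + 540·x^3 + 162·x^5)·Dx^2 + (63 + 279·x^2 + 297·x^4 + 81·x^6)·Dx^3 + (-6·x + 60·x^3 + 18·x^5)·Dx^4 + (7 + 31·x^2 + 33·x^4 + 9·x^6)·Dx^5  (order 5).
h: a_k = 0, -3, 1/2, 9/2, -1/12, -81/40, 1/30, 243/560, …
ICs: h(0) = 0, h′(0) = -3, h′′(0) = 1, h′′′(0) = 27, h′′′′(0) = -2.

f: a_k = 0, 1, 0, -1/3, 0, 1/5, 0, -1/7, …
g: a_k = -3, 0, 27/2, 0, -81/8, 0, 243/80, 0, …
Weyl lclm of L_f,L_g ⇒ L₀ (ord ≤ 4).
h=∫₀ˣh₀: take L = L₀·Dx.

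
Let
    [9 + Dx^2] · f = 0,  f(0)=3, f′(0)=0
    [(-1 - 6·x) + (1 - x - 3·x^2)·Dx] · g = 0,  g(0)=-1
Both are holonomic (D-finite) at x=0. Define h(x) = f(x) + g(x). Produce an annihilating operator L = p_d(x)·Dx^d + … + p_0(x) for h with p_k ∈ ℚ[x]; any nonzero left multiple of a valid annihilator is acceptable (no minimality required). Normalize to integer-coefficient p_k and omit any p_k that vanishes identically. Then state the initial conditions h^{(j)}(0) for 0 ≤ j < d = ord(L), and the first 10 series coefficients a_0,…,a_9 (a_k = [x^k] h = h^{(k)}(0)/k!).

L = (-459 - 2916·x - 1539·x^2 - 3888·x^3 - 3645·x^4 - 4374·x^5) + (153 - 153·x - 378·x^2 + 405·x^3 - 2187·x^5 - 2187·x^6)·Dx + (-51 - 324·x - 171·x^2 - 432·x^3 - 405·x^4 - 486·x^5)·Dx^2 + (17 - 17·x - 42·x^2 + 45·x^3 - 243·x^5 - 243·x^6)·Dx^3  (order 3).
h: a_k = 2, -1, -35/2, -7, -71/8, -40, -8003/80, -217, -2273653/4480, -1159, …
ICs: h(0) = 2, h′(0) = -1, h′′(0) = -35.

f: a_k = 3, 0, -27/2, 0, 81/8, 0, -243/80, 0, 2187/4480, 0, …
g: a_k = -1, -1, -4, -7, -19, -40, -97, -217, -508, -1159, …
h₀=f+g: left-lcm gives L₀, ord ≤ 3.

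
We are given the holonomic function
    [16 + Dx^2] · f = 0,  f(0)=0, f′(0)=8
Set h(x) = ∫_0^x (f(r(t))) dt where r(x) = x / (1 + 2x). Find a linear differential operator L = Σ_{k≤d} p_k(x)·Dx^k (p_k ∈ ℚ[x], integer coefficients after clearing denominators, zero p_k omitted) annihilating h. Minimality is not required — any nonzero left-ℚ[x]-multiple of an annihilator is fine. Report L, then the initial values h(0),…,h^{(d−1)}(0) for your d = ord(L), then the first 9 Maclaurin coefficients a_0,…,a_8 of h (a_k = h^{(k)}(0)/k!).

f: a_k = 0, 8, 0, -64/3, 0, 256/15, 0, -2048/315, 0, …
h₀=f(r): pull back L_f along r ⇒ L₀.
∫: right-multiply L₀ by Dx.
L = 16·Dx + (4 + 24·x + 48·x^2 + 32·x^3)·Dx^2 + (1 + 8·x + 24·x^2 + 32·x^3 + 16·x^4)·Dx^3  (order 3).
h: a_k = 0, 0, 4, -16/3, 8/3, 64/5, -2752/45, 1280/7, -141376/315, …
ICs: h(0) = 0, h′(0) = 0, h′′(0) = 8.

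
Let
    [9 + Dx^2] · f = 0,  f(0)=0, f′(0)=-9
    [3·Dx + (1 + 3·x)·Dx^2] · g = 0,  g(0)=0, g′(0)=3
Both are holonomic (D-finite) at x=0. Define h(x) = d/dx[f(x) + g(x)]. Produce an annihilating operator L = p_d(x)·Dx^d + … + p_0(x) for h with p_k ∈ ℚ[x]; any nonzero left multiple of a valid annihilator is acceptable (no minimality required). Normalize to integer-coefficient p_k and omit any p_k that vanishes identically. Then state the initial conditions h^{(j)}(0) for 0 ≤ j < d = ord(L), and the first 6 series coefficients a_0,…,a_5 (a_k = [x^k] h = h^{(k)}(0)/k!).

L = (63 + 54·x + 81·x^2) + (9 + 45·x + 81·x^2 + 81·x^3)·Dx + (7 + 6·x + 9·x^2)·Dx^2 + (1 + 5·x + 9·x^2 + 9·x^3)·Dx^3  (order 3).
h: a_k = -6, -9, 135/2, -81, 1701/8, -729, …
ICs: h(0) = -6, h′(0) = -9, h′′(0) = 135.

f: a_k = 0, -9, 0, 27/2, 0, -243/40, …
g: a_k = 0, 3, -9/2, 9, -81/4, 243/5, …
f+g: L₀ = lclm(L_f,L_g), ord ≤ 2+2.
h₀' ⇒ L via d/dx closure of L₀.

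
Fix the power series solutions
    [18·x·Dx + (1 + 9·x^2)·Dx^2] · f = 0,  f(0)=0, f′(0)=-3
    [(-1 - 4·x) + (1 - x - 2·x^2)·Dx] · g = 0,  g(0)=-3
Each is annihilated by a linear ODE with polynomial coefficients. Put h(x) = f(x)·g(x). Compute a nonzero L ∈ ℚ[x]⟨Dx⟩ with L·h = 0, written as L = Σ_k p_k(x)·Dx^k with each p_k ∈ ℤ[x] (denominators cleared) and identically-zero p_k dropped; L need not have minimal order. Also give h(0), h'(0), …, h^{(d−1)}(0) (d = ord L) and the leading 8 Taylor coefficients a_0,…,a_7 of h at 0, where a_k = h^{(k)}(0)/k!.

L = (4 + 18·x + 108·x^2) + (2 - 10·x + 36·x^2 + 108·x^3)·Dx + (-1 + x - 7·x^2 + 9·x^3 + 18·x^4)·Dx^2  (order 2).
h: a_k = 0, 9, 9, 0, 18, 819/5, 999/5, -14346/35, …
ICs: h(0) = 0, h′(0) = 9.

f: a_k = 0, -3, 0, 9, 0, -243/5, 0, 2187/7, …
g: a_k = -3, -3, -9, -15, -33, -63, -129, -255, …
f·g: L₀ = L_f ⊗_s L_g, ord ≤ 2·1.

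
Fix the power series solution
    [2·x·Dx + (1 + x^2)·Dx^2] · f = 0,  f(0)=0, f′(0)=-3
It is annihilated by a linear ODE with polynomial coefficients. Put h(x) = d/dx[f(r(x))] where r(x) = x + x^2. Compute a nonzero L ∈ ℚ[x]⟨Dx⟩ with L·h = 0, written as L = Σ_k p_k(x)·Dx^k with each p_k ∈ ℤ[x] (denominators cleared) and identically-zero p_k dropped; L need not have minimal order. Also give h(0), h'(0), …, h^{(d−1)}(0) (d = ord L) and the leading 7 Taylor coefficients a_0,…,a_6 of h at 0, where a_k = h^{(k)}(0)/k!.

L = (-2 + 2·x + 8·x^2 + 12·x^3 + 6·x^4) + (1 + 2·x + x^2 + 4·x^3 + 5·x^4 + 2·x^5)·Dx  (order 1).
h: a_k = -3, -6, 3, 12, 12, -12, -39, …
ICs: h(0) = -3.

f: a_k = 0, -3, 0, 1, 0, -3/5, 0, …
h₀=f(r): pull back L_f along r ⇒ L₀.
h=h₀': d/dx-closure on L₀ ⇒ L.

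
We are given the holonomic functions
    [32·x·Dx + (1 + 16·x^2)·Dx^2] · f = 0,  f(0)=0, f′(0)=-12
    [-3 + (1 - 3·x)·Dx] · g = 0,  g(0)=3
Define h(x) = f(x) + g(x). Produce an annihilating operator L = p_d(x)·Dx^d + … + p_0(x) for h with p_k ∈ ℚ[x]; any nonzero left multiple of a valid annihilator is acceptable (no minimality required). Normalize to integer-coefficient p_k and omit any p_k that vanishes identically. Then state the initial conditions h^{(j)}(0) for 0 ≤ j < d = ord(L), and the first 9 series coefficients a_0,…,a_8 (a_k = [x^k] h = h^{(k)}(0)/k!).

f: a_k = 0, -12, 0, 64, 0, -3072/5, 0, 49152/7, 0, …
g: a_k = 3, 9, 27, 81, 243, 729, 2187, 6561, 19683, …
L₀ := lclm(L_f,L_g); ord L₀ ≤ 2+1.
L = (96 - 1152·x - 4608·x^2)·Dx + (-43 + 96·x - 240·x^2 - 4608·x^3)·Dx^2 + (3 + 7·x + 112·x^3 - 768·x^4)·Dx^3  (order 3).
h: a_k = 3, -3, 27, 145, 243, 573/5, 2187, 95079/7, 19683, …
ICs: h(0) = 3, h′(0) = -3, h′′(0) = 54.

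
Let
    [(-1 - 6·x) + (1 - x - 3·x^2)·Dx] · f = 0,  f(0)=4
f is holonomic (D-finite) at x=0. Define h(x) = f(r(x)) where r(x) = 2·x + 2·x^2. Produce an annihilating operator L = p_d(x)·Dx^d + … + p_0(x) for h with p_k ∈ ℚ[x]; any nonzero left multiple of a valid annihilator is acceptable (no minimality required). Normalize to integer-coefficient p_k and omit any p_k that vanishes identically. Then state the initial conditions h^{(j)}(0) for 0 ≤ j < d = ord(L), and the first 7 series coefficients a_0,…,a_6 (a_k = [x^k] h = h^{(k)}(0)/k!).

f: a_k = 4, 4, 16, 28, 76, 160, 388, …
Change of var in L_f (x↦r) gives L₀.
L = (2 + 28·x + 72·x^2 + 48·x^3) + (-1 + 2·x + 14·x^2 + 24·x^3 + 12·x^4)·Dx  (order 1).
h: a_k = 4, 8, 72, 352, 1952, 10656, 57952, …
ICs: h(0) = 4.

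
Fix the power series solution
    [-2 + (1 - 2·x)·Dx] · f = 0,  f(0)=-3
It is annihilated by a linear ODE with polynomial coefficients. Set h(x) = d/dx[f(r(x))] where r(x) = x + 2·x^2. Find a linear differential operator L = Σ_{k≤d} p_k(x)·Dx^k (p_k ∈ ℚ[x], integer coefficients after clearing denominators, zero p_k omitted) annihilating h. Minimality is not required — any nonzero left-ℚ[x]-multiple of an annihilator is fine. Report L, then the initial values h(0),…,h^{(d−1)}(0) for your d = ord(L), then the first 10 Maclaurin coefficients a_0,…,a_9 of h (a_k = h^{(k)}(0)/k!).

f: a_k = -3, -6, -12, -24, -48, -96, -192, -384, -768, -1536, …
h₀=f(r): pull back L_f along r ⇒ L₀.
Derive L from L₀ (diff closure).
L = (8 + 24·x + 48·x^2) + (-1 - 2·x + 12·x^2 + 16·x^3)·Dx  (order 1).
h: a_k = -6, -48, -216, -960, -3840, -14976, -56448, -208896, -760320, -2734080, …
ICs: h(0) = -6.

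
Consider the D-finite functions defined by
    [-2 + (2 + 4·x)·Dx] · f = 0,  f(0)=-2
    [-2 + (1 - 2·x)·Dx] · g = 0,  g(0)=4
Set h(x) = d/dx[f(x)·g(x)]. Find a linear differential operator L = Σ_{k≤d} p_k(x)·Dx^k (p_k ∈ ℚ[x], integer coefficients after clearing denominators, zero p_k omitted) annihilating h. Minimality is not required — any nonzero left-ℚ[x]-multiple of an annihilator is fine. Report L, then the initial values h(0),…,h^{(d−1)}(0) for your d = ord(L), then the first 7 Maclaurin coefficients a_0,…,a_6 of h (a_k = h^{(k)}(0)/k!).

f: a_k = -2, -2, 1, -1, 5/4, -7/4, 21/8, …
g: a_k = 4, 8, 16, 32, 64, 128, 256, …
Product ⇒ symmetric product L₀, ord ≤ 1.
Derive L from L₀ (diff closure).
L = (11 + 36·x + 12·x^2) + (-3 - 2·x + 12·x^2 + 8·x^3)·Dx  (order 1).
h: a_k = -24, -88, -276, -716, -1825, -4317, -20377/2, …
ICs: h(0) = -24.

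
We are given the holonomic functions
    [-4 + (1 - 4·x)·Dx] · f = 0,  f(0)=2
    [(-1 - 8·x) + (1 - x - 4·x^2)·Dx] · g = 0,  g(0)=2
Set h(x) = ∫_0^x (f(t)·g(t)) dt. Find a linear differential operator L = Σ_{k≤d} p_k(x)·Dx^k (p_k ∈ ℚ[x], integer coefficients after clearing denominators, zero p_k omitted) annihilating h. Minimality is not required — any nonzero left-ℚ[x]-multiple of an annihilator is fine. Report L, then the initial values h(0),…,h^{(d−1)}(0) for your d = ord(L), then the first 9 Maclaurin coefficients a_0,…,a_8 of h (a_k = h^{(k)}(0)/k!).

L = (-5 + 48·x^2)·Dx + (1 - 5·x + 16·x^3)·Dx^2  (order 2).
h: a_k = 0, 4, 10, 100/3, 109, 372, 3850/3, 31524/7, 31965/2, …
ICs: h(0) = 0, h′(0) = 4.

f: a_k = 2, 8, 32, 128, 512, 2048, 8192, 32768, 131072, …
g: a_k = 2, 2, 10, 18, 58, 130, 362, 882, 2330, …
Product ⇒ symmetric product L₀, ord ≤ 1.
h=∫h₀ ⇒ L = L₀·Dx.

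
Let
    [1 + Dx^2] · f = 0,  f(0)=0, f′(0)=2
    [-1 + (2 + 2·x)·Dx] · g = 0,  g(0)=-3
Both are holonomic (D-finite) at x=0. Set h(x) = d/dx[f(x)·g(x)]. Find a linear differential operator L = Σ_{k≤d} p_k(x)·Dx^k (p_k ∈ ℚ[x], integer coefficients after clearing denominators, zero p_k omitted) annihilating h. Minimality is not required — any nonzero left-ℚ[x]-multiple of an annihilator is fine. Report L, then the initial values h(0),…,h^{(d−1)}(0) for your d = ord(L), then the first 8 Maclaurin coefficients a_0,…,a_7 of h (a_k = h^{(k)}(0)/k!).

L = (53 + 144·x + 136·x^2 + 64·x^3 + 16·x^4) + (-4 - 36·x - 48·x^2 - 16·x^3)·Dx + (28 + 88·x + 108·x^2 + 64·x^3 + 16·x^4)·Dx^2  (order 2).
h: a_k = -6, -6, 21/4, 1/2, 19/64, -243/320, 983/1536, -7727/13440, …
ICs: h(0) = -6, h′(0) = -6.

f: a_k = 0, 2, 0, -1/3, 0, 1/60, 0, -1/2520, …
g: a_k = -3, -3/2, 3/8, -3/16, 15/128, -21/256, 63/1024, -99/2048, …
Sym-product of L_f,L_g gives L₀ (≤ ord 2).
Differentiate: ansatz ord ≤ ord L₀ ⇒ L.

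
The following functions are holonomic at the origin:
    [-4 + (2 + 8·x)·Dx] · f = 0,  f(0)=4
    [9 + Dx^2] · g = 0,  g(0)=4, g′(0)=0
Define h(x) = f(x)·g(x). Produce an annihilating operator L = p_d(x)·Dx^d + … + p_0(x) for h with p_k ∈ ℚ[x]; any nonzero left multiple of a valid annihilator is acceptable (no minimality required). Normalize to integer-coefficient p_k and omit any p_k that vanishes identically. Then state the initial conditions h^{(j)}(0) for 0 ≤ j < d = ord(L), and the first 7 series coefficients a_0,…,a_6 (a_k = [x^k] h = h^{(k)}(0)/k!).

L = (21 + 72·x + 144·x^2) + (-4 - 16·x)·Dx + (1 + 8·x + 16·x^2)·Dx^2  (order 2).
h: a_k = 16, 32, -104, -80, 38, 268, -3741/5, …
ICs: h(0) = 16, h′(0) = 32.

f: a_k = 4, 8, -8, 16, -40, 112, -336, …
g: a_k = 4, 0, -18, 0, 27/2, 0, -81/20, …
h₀=f·g: eliminate ⇒ L₀, order ≤ 1·2.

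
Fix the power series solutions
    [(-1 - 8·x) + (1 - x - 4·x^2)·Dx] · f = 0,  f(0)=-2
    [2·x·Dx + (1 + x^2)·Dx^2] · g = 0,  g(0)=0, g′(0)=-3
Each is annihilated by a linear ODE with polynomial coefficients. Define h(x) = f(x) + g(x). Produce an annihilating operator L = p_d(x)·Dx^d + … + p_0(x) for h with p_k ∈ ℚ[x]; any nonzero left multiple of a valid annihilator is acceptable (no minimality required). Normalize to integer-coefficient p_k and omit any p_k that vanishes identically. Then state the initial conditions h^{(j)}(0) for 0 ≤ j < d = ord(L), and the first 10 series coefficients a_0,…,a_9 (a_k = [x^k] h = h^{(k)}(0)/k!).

f: a_k = -2, -2, -10, -18, -58, -130, -362, -882, -2330, -5858, …
g: a_k = 0, -3, 0, 1, 0, -3/5, 0, 3/7, 0, -1/3, …
h₀=f+g: left-lcm gives L₀, ord ≤ 3.
L = (-10 + 40·x + 478·x^2 + 864·x^3 + 2496·x^4 + 384·x^6)·Dx + (28 + 246·x + 316·x^2 + 1182·x^3 + 752·x^4 + 2048·x^5 + 48·x^6 + 384·x^7)·Dx^2 + (-5 - 8·x - 32·x^2 + 104·x^3 + 197·x^4 + 128·x^5 + 288·x^6 + 16·x^7 + 64·x^8)·Dx^3  (order 3).
h: a_k = -2, -5, -10, -17, -58, -653/5, -362, -6171/7, -2330, -17575/3, …
ICs: h(0) = -2, h′(0) = -5, h′′(0) = -20.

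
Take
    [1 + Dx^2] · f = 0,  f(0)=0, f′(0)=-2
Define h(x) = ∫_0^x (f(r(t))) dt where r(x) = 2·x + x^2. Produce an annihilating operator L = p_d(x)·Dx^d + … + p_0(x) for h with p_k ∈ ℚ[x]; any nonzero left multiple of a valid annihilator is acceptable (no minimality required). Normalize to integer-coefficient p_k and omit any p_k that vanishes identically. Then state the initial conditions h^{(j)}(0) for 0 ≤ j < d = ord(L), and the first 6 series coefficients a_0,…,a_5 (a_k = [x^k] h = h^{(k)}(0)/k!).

L = (4 + 12·x + 12·x^2 + 4·x^3)·Dx - Dx^2 + (1 + x)·Dx^3  (order 3).
h: a_k = 0, 0, -2, -2/3, 2/3, 4/5, …
ICs: h(0) = 0, h′(0) = 0, h′′(0) = -4.

f: a_k = 0, -2, 0, 1/3, 0, -1/60, …
f∘r: x↦r, Dx↦Dx/r' in L_f ⇒ L₀.
∫: right-multiply L₀ by Dx.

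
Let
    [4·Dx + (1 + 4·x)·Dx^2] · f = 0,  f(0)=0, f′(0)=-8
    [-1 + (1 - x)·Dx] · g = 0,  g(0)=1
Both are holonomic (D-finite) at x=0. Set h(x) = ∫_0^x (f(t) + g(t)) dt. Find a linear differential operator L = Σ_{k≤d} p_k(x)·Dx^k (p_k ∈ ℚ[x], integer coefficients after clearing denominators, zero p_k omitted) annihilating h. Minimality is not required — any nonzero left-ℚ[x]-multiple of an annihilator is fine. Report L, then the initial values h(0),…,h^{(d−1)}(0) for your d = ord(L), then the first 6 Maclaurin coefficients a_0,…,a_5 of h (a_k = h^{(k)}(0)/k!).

L = (-44 - 16·x)·Dx^2 + (13 - 56·x - 32·x^2)·Dx^3 + (3 + 11·x - 6·x^2 - 8·x^3)·Dx^4  (order 4).
h: a_k = 0, 1, -7/2, 17/3, -125/12, 129/5, …
ICs: h(0) = 0, h′(0) = 1, h′′(0) = -7, h′′′(0) = 34.

f: a_k = 0, -8, 16, -128/3, 128, -2048/5, …
g: a_k = 1, 1, 1, 1, 1, 1, …
Weyl lclm of L_f,L_g ⇒ L₀ (ord ≤ 3).
h=∫h₀ ⇒ L = L₀·Dx.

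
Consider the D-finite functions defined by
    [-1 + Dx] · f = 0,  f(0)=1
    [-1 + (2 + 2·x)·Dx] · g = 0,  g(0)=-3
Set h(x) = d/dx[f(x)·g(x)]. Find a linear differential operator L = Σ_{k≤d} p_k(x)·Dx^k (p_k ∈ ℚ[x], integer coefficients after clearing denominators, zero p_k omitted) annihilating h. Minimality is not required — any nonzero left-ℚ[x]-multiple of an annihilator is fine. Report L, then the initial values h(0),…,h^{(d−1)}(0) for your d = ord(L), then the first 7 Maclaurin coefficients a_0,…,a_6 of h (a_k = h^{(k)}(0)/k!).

L = (7 + 12·x + 4·x^2) + (-6 - 10·x - 4·x^2)·Dx  (order 1).
h: a_k = -9/2, -21/4, -51/16, -33/32, -107/256, 89/2560, -1123/10240, …
ICs: h(0) = -9/2.

f: a_k = 1, 1, 1/2, 1/6, 1/24, 1/120, 1/720, …
g: a_k = -3, -3/2, 3/8, -3/16, 15/128, -21/256, 63/1024, …
h₀=f·g: eliminate ⇒ L₀, order ≤ 1·1.
h₀' ⇒ L via d/dx closure of L₀.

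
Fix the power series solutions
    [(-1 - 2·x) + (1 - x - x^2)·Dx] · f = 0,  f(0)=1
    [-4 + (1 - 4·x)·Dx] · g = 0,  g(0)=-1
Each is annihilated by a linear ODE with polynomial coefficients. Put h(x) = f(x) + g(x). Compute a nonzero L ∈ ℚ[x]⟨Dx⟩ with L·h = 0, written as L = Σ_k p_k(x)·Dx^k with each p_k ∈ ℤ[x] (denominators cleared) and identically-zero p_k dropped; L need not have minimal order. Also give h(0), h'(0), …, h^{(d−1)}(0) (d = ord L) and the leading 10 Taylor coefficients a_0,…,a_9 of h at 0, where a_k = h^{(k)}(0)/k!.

f: a_k = 1, 1, 2, 3, 5, 8, 13, 21, 34, 55, …
g: a_k = -1, -4, -16, -64, -256, -1024, -4096, -16384, -65536, -262144, …
L₀ := lclm(L_f,L_g); ord L₀ ≤ 1+1.
L = (-16 - 72·x + 24·x^2 - 32·x^3) + (28 - 38·x - 54·x^2 + 16·x^3 - 64·x^4)·Dx + (-3 + 17·x - 23·x^2 + 14·x^3 - 4·x^4 - 16·x^5)·Dx^2  (order 2).
h: a_k = 0, -3, -14, -61, -251, -1016, -4083, -16363, -65502, -262089, …
ICs: h(0) = 0, h′(0) = -3.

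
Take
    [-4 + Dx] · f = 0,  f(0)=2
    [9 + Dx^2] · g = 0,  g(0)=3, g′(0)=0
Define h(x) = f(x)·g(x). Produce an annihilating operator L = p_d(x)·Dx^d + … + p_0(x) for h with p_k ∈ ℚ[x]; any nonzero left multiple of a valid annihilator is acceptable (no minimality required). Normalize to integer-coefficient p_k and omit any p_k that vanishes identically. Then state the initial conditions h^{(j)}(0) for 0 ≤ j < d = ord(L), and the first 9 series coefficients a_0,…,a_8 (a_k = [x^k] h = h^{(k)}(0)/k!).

L = 25 - 8·Dx + Dx^2  (order 2).
h: a_k = 6, 24, 21, -44, -527/4, -779/5, -11753/120, -4031/210, 164833/6720, …
ICs: h(0) = 6, h′(0) = 24.

f: a_k = 2, 8, 16, 64/3, 64/3, 256/15, 512/45, 2048/315, 1024/315, …
g: a_k = 3, 0, -27/2, 0, 81/8, 0, -243/80, 0, 2187/4480, …
h₀=f·g: eliminate ⇒ L₀, order ≤ 1·2.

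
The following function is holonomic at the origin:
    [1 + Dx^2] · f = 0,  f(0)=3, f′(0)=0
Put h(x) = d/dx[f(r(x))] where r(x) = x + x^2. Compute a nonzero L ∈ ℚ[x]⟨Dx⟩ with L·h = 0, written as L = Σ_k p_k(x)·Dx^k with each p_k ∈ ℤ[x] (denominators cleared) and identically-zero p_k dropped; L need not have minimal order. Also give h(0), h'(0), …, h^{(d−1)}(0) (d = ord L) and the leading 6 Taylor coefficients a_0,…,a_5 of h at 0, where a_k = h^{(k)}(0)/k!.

L = (13 + 8·x + 24·x^2 + 32·x^3 + 16·x^4) + (-6 - 12·x)·Dx + (1 + 4·x + 4·x^2)·Dx^2  (order 2).
h: a_k = 0, -3, -9, -11/2, 5/2, 179/40, …
ICs: h(0) = 0, h′(0) = -3.

f: a_k = 3, 0, -3/2, 0, 1/8, 0, …
L₀ from L_f via x↦r, Dx↦r'^{-1}Dx.
Derive L from L₀ (diff closure).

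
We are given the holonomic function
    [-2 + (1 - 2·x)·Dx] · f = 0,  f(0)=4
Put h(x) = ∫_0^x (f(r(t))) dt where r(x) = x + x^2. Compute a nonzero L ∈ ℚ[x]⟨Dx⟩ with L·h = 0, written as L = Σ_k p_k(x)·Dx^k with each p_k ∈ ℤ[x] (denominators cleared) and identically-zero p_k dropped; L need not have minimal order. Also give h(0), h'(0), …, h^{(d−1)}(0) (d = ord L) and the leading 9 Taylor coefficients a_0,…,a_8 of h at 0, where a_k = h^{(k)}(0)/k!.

L = (2 + 4·x)·Dx + (-1 + 2·x + 2·x^2)·Dx^2  (order 2).
h: a_k = 0, 4, 4, 8, 16, 176/5, 80, 1312/7, 448, …
ICs: h(0) = 0, h′(0) = 4.

f: a_k = 4, 8, 16, 32, 64, 128, 256, 512, 1024, …
f∘r: x↦r, Dx↦Dx/r' in L_f ⇒ L₀.
h=∫h₀ ⇒ L = L₀·Dx.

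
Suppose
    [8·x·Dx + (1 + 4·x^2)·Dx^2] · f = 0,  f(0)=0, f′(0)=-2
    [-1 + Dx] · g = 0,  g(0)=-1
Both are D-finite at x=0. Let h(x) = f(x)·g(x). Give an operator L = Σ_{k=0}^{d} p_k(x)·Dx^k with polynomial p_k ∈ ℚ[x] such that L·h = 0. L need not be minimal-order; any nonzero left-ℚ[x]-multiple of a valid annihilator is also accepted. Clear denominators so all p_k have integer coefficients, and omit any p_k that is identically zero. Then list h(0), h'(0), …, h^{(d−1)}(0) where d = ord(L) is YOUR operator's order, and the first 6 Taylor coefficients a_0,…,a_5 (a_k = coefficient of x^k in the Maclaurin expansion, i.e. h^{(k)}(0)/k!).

L = (1 - 8·x + 4·x^2) + (-2 + 8·x - 8·x^2)·Dx + (1 + 4·x^2)·Dx^2  (order 2).
h: a_k = 0, 2, 2, -5/3, -7/3, 103/20, …
ICs: h(0) = 0, h′(0) = 2.

f: a_k = 0, -2, 0, 8/3, 0, -32/5, …
g: a_k = -1, -1, -1/2, -1/6, -1/24, -1/120, …
f·g: L₀ = L_f ⊗_s L_g, ord ≤ 2·1.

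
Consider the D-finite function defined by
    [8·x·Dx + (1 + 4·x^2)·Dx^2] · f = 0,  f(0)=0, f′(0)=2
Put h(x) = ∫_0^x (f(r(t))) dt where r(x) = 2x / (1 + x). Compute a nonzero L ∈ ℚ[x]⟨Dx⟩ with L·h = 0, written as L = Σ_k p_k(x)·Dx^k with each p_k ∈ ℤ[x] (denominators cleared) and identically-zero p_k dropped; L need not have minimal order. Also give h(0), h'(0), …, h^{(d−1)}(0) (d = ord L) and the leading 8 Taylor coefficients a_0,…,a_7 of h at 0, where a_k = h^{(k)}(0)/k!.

f: a_k = 0, 2, 0, -8/3, 0, 32/5, 0, -128/7, …
Substitute x→r, Dx→(1/r')Dx; clear ⇒ L₀.
∫: right-multiply L₀ by Dx.
L = (2 + 34·x)·Dx^2 + (1 + 2·x + 17·x^2)·Dx^3  (order 3).
h: a_k = 0, 0, 2, -4/3, -13/3, 12, 202/15, -2444/21, …
ICs: h(0) = 0, h′(0) = 0, h′′(0) = 4.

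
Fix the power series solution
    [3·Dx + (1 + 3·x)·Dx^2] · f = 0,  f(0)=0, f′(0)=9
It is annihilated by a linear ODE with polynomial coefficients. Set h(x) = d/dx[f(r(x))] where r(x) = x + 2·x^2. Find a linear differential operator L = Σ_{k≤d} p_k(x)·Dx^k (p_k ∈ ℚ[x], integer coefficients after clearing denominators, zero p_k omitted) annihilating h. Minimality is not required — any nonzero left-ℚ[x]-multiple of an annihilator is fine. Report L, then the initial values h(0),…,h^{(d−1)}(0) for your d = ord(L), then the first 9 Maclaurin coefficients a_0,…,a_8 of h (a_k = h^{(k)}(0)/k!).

f: a_k = 0, 9, -27/2, 27, -243/4, 729/5, -729/2, 6561/7, -19683/8, …
h₀=f(r): pull back L_f along r ⇒ L₀.
h₀' ⇒ L via d/dx closure of L₀.
L = (-1 + 12·x + 24·x^2) + (1 + 7·x + 18·x^2 + 24·x^3)·Dx  (order 1).
h: a_k = 9, 9, -81, 189, -81, -891, 3159, -4131, -6561, …
ICs: h(0) = 9.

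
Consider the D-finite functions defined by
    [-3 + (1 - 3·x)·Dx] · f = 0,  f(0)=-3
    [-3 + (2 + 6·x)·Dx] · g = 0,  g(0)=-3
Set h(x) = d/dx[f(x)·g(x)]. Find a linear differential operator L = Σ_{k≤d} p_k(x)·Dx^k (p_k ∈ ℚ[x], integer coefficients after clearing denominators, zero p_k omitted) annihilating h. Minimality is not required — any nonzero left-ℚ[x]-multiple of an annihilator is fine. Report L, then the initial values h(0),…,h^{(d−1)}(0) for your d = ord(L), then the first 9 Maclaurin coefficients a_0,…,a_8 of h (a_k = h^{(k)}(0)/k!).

f: a_k = -3, -9, -27, -81, -243, -729, -2187, -6561, -19683, …
g: a_k = -3, -9/2, 27/8, -81/16, 1215/128, -5103/256, 45927/1024, -216513/2048, 8444007/32768, …
L₀ := L_f ⊗_s L_g (sym. prod.), ord ≤ 1.
h=h₀': d/dx-closure on L₀ ⇒ L.
L = (11 + 54·x + 27·x^2) + (-2 - 2·x + 18·x^2 + 18·x^3)·Dx  (order 1).
h: a_k = 81/2, 891/4, 16767/16, 130491/32, 3991275/256, 28323837/512, 401080491/2048, 2724934203/4096, 148286387907/65536, …
ICs: h(0) = 81/2.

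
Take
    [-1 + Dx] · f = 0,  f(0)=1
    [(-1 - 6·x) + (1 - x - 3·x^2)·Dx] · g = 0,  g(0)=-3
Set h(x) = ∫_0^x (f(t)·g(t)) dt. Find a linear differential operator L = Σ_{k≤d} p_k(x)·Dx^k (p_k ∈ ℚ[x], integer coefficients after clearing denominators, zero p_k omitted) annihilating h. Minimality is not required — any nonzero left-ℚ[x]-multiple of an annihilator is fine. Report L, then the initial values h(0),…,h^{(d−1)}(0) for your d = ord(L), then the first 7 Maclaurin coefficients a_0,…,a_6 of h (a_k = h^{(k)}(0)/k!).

f: a_k = 1, 1, 1/2, 1/6, 1/24, 1/120, 1/720, …
g: a_k = -3, -3, -12, -21, -57, -120, -291, …
f·g: L₀ = L_f ⊗_s L_g, ord ≤ 1·1.
h=∫h₀ ⇒ L = L₀·Dx.
L = (2 + 5·x - 3·x^2)·Dx + (-1 + x + 3·x^2)·Dx^2  (order 2).
h: a_k = 0, -3, -3, -11/2, -35/4, -677/40, -3793/120, …
ICs: h(0) = 0, h′(0) = -3.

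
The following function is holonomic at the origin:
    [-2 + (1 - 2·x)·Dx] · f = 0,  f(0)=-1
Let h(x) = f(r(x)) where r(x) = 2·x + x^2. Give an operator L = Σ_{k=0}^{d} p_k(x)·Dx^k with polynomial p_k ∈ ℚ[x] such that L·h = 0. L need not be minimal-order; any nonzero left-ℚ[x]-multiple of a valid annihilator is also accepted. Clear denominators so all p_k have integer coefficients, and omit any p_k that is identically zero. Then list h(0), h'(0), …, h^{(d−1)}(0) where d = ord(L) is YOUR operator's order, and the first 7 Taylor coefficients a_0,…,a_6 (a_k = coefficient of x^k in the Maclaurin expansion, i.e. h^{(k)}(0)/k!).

f: a_k = -1, -2, -4, -8, -16, -32, -64, …
Substitute x→r, Dx→(1/r')Dx; clear ⇒ L₀.
L = (4 + 4·x) + (-1 + 4·x + 2·x^2)·Dx  (order 1).
h: a_k = -1, -4, -18, -80, -356, -1584, -7048, …
ICs: h(0) = -1.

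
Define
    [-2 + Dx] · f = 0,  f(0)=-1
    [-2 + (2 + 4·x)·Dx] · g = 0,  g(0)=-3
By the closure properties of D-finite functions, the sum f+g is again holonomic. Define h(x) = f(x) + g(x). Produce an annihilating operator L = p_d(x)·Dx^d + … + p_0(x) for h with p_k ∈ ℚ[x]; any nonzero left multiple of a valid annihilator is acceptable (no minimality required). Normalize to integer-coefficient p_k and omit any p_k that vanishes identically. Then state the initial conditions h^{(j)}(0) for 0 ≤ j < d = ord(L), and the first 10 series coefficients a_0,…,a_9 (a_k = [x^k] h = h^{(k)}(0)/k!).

f: a_k = -1, -2, -2, -4/3, -2/3, -4/15, -4/45, -8/315, -2/315, -4/2835, …
g: a_k = -3, -3, 3/2, -3/2, 15/8, -21/8, 63/16, -99/16, 1287/128, -2145/128, …
L₀ := lclm(L_f,L_g); ord L₀ ≤ 1+1.
L = (6 + 8·x) + (-5 - 16·x - 16·x^2)·Dx + (1 + 6·x + 8·x^2)·Dx^2  (order 2).
h: a_k = -4, -5, -1/2, -17/6, 29/24, -347/120, 2771/720, -31313/5040, 405149/40320, -6081587/362880, …
ICs: h(0) = -4, h′(0) = -5.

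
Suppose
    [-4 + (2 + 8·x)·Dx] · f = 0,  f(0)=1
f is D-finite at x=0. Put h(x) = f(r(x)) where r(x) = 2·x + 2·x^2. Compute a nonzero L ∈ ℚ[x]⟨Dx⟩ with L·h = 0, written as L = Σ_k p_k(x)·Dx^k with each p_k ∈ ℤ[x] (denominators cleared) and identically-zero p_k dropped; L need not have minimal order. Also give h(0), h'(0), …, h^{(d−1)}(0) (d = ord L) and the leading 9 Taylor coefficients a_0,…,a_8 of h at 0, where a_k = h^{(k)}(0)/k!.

f: a_k = 1, 2, -2, 4, -10, 28, -84, 264, -858, …
h₀=f(r): pull back L_f along r ⇒ L₀.
L = (-4 - 8·x) + (1 + 8·x + 8·x^2)·Dx  (order 1).
h: a_k = 1, 4, -4, 16, -72, 352, -1824, 9856, -54944, …
ICs: h(0) = 1.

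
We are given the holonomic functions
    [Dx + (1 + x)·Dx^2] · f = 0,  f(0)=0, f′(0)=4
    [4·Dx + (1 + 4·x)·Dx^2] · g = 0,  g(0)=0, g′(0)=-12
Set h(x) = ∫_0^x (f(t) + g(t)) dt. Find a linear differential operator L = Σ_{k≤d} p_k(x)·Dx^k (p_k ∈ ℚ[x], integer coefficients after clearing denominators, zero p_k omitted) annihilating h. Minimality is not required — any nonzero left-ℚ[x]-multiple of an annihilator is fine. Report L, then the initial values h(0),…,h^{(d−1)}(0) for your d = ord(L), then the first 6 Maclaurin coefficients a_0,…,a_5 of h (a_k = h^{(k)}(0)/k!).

f: a_k = 0, 4, -2, 4/3, -1, 4/5, …
g: a_k = 0, -12, 24, -64, 192, -3072/5, …
h₀=f+g: left-lcm gives L₀, ord ≤ 4.
Integrate: L := L₀·Dx.
L = 8·Dx^2 + (10 + 16·x)·Dx^3 + (1 + 5·x + 4·x^2)·Dx^4  (order 4).
h: a_k = 0, 0, -4, 22/3, -47/3, 191/5, …
ICs: h(0) = 0, h′(0) = 0, h′′(0) = -8, h′′′(0) = 44.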